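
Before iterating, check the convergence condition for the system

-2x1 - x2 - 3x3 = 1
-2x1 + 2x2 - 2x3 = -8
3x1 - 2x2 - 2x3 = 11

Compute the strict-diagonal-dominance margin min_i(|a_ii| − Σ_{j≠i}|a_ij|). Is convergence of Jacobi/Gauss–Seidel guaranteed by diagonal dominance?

-3

row 1: |-2| − (1+3) = -2
row 2: |2| − (2+2) = -2
row 3: |-2| − (3+2) = -3
minimum over rows = -3 → not strictly diagonally dominant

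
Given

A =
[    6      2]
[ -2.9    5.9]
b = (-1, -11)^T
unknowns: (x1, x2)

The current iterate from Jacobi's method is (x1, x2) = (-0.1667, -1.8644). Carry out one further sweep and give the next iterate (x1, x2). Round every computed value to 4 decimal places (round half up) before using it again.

One sweep:
  x1 = (-1 - (2)·-1.8644) / (6) = 0.4548
  x2 = (-11 - (-2.9)·-0.1667) / (5.9) = -1.9463

(0.4548, -1.9463)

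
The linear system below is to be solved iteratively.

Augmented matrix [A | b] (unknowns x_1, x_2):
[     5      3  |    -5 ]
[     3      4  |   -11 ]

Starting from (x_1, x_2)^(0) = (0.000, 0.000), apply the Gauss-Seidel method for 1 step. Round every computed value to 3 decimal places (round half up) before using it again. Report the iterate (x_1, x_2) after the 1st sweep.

Iteration 1:
  x_1 = (-5 - (3)·0.000) / (5) = -1.000
  x_2 = (-11 - (3)·-1.000) / (4) = -2.000

(-1.000, -2.000)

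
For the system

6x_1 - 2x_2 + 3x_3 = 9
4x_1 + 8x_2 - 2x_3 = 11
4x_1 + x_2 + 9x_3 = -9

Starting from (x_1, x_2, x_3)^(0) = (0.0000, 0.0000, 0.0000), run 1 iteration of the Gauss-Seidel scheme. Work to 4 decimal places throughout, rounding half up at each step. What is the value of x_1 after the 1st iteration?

1.5000

Iteration 1:
  x_1 = (9 - (-2)·0.0000 - (3)·0.0000) / (6) = 1.5000
  x_2 = (11 - (4)·1.5000 - (-2)·0.0000) / (8) = 0.6250
  x_3 = (-9 - (4)·1.5000 - (1)·0.6250) / (9) = -1.7361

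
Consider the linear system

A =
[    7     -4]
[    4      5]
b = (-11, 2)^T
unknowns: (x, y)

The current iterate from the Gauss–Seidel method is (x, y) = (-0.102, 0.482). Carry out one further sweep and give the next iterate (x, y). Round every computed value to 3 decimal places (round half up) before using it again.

(-1.296, 1.437)

One sweep:
  x = (-11 - (-4)·0.482) / (7) = -1.296
  y = (2 - (4)·-1.296) / (5) = 1.437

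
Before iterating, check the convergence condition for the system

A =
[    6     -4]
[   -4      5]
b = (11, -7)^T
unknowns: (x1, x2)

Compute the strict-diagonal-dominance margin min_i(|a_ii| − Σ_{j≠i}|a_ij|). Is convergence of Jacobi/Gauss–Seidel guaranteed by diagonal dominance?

row 1: |6| − (4) = 2
row 2: |5| − (4) = 1
minimum over rows = 1 → strictly diagonally dominant (convergence guaranteed)

1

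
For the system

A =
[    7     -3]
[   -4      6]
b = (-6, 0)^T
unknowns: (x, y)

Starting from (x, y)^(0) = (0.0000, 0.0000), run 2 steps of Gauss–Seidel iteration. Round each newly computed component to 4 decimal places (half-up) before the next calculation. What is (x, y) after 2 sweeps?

Iteration 1:
  x = (-6 - (-3)·0.0000) / (7) = -0.8571
  y = (0 - (-4)·-0.8571) / (6) = -0.5714
Iteration 2:
  x = (-6 - (-3)·-0.5714) / (7) = -1.1020
  y = (0 - (-4)·-1.1020) / (6) = -0.7347

(-1.1020, -0.7347)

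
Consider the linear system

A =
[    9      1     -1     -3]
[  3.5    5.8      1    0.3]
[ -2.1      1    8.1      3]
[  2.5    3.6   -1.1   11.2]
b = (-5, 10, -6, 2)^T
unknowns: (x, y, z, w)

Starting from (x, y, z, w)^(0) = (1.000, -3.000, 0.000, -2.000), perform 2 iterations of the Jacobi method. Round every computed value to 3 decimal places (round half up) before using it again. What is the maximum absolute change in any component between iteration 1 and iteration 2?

2.093

Iteration 1:
  x = (-5 - (1)·-3.000 - (-1)·0.000 - (-3)·-2.000) / (9) = -0.889
  y = (10 - (3.5)·1.000 - (1)·0.000 - (0.3)·-2.000) / (5.8) = 1.224
  z = (-6 - (-2.1)·1.000 - (1)·-3.000 - (3)·-2.000) / (8.1) = 0.630
  w = (2 - (2.5)·1.000 - (3.6)·-3.000 - (-1.1)·0.000) / (11.2) = 0.920
Iteration 2:
  x = (-5 - (1)·1.224 - (-1)·0.630 - (-3)·0.920) / (9) = -0.315
  y = (10 - (3.5)·-0.889 - (1)·0.630 - (0.3)·0.920) / (5.8) = 2.104
  z = (-6 - (-2.1)·-0.889 - (1)·1.224 - (3)·0.920) / (8.1) = -1.463
  w = (2 - (2.5)·-0.889 - (3.6)·1.224 - (-1.1)·0.630) / (11.2) = 0.045
Change: (0.574, 0.880, -2.093, -0.875) → max |·| = 2.093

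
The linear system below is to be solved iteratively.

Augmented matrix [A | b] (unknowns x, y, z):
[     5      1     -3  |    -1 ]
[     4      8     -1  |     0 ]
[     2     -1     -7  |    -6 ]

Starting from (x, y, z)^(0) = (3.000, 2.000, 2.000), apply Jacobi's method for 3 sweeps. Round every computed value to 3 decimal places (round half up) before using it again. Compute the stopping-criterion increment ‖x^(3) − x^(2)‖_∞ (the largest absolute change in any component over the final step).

Iteration 1:
  x = (-1 - (1)·2.000 - (-3)·2.000) / (5) = 0.600
  y = (0 - (4)·3.000 - (-1)·2.000) / (8) = -1.250
  z = (-6 - (2)·3.000 - (-1)·2.000) / (-7) = 1.429
Iteration 2:
  x = (-1 - (1)·-1.250 - (-3)·1.429) / (5) = 0.907
  y = (0 - (4)·0.600 - (-1)·1.429) / (8) = -0.121
  z = (-6 - (2)·0.600 - (-1)·-1.250) / (-7) = 1.207
Iteration 3:
  x = (-1 - (1)·-0.121 - (-3)·1.207) / (5) = 0.548
  y = (0 - (4)·0.907 - (-1)·1.207) / (8) = -0.303
  z = (-6 - (2)·0.907 - (-1)·-0.121) / (-7) = 1.134
Change: (-0.359, -0.182, -0.073) → max |·| = 0.359

0.359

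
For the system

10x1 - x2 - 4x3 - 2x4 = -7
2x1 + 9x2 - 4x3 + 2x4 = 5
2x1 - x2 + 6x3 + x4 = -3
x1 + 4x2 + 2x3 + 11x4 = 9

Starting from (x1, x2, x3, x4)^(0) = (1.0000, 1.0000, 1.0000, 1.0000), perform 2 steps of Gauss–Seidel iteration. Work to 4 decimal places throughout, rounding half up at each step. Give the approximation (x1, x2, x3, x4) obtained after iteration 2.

Iteration 1:
  x1 = (-7 - (-1)·1.0000 - (-4)·1.0000 - (-2)·1.0000) / (10) = 0.0000
  x2 = (5 - (2)·0.0000 - (-4)·1.0000 - (2)·1.0000) / (9) = 0.7778
  x3 = (-3 - (2)·0.0000 - (-1)·0.7778 - (1)·1.0000) / (6) = -0.5370
  x4 = (9 - (1)·0.0000 - (4)·0.7778 - (2)·-0.5370) / (11) = 0.6330
Iteration 2:
  x1 = (-7 - (-1)·0.7778 - (-4)·-0.5370 - (-2)·0.6330) / (10) = -0.7104
  x2 = (5 - (2)·-0.7104 - (-4)·-0.5370 - (2)·0.6330) / (9) = 0.3341
  x3 = (-3 - (2)·-0.7104 - (-1)·0.3341 - (1)·0.6330) / (6) = -0.3130
  x4 = (9 - (1)·-0.7104 - (4)·0.3341 - (2)·-0.3130) / (11) = 0.8182

(-0.7104, 0.3341, -0.3130, 0.8182)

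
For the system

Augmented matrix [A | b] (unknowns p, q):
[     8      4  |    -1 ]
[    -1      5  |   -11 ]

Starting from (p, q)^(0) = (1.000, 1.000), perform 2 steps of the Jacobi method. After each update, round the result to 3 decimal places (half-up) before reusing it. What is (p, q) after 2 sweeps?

Iteration 1:
  p = (-1 - (4)·1.000) / (8) = -0.625
  q = (-11 - (-1)·1.000) / (5) = -2.000
Iteration 2:
  p = (-1 - (4)·-2.000) / (8) = 0.875
  q = (-11 - (-1)·-0.625) / (5) = -2.325

(0.875, -2.325)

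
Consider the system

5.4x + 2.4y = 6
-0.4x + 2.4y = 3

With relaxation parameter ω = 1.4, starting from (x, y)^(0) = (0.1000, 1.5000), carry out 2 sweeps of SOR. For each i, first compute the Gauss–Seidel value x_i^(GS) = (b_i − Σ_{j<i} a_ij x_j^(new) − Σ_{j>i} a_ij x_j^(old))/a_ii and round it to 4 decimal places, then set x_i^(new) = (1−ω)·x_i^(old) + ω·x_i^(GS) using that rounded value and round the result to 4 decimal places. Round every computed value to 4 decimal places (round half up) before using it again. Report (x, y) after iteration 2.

Iteration 1:
  x: GS value = (6 - (2.4)·1.5000) / (5.4) = 0.4444;  x ← (1−ω)·0.1000 + ω·0.4444 = 0.5822
  y: GS value = (3 - (-0.4)·0.5822) / (2.4) = 1.3470;  y ← (1−ω)·1.5000 + ω·1.3470 = 1.2858
Iteration 2:
  x: GS value = (6 - (2.4)·1.2858) / (5.4) = 0.5396;  x ← (1−ω)·0.5822 + ω·0.5396 = 0.5226
  y: GS value = (3 - (-0.4)·0.5226) / (2.4) = 1.3371;  y ← (1−ω)·1.2858 + ω·1.3371 = 1.3576

(0.5226, 1.3576)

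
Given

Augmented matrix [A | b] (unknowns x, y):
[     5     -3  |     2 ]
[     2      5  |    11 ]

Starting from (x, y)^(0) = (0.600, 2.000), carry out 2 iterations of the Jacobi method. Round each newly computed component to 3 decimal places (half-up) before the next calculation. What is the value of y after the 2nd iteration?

1.560

Iteration 1:
  x = (2 - (-3)·2.000) / (5) = 1.600
  y = (11 - (2)·0.600) / (5) = 1.960
Iteration 2:
  x = (2 - (-3)·1.960) / (5) = 1.576
  y = (11 - (2)·1.600) / (5) = 1.560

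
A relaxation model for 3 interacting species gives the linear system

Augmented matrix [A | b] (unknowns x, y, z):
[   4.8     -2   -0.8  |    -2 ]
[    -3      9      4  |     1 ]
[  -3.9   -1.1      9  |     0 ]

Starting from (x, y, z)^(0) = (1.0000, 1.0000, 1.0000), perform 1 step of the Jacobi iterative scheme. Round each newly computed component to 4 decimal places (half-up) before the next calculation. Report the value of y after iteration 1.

Iteration 1:
  x = (-2 - (-2)·1.0000 - (-0.8)·1.0000) / (4.8) = 0.1667
  y = (1 - (-3)·1.0000 - (4)·1.0000) / (9) = 0.0000
  z = (0 - (-3.9)·1.0000 - (-1.1)·1.0000) / (9) = 0.5556

0.0000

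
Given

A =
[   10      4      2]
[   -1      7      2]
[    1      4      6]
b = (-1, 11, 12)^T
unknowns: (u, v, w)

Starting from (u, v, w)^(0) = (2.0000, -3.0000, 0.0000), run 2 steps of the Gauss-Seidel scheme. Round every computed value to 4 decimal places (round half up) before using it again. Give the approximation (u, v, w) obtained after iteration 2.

Iteration 1:
  u = (-1 - (4)·-3.0000 - (2)·0.0000) / (10) = 1.1000
  v = (11 - (-1)·1.1000 - (2)·0.0000) / (7) = 1.7286
  w = (12 - (1)·1.1000 - (4)·1.7286) / (6) = 0.6643
Iteration 2:
  u = (-1 - (4)·1.7286 - (2)·0.6643) / (10) = -0.9243
  v = (11 - (-1)·-0.9243 - (2)·0.6643) / (7) = 1.2496
  w = (12 - (1)·-0.9243 - (4)·1.2496) / (6) = 1.3210

(-0.9243, 1.2496, 1.3210)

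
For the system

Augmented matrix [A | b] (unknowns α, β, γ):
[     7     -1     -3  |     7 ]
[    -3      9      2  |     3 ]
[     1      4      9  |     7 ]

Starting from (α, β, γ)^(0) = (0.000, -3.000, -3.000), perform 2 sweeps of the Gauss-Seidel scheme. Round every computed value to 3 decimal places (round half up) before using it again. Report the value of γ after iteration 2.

0.336

Iteration 1:
  α = (7 - (-1)·-3.000 - (-3)·-3.000) / (7) = -0.714
  β = (3 - (-3)·-0.714 - (2)·-3.000) / (9) = 0.762
  γ = (7 - (1)·-0.714 - (4)·0.762) / (9) = 0.518
Iteration 2:
  α = (7 - (-1)·0.762 - (-3)·0.518) / (7) = 1.331
  β = (3 - (-3)·1.331 - (2)·0.518) / (9) = 0.662
  γ = (7 - (1)·1.331 - (4)·0.662) / (9) = 0.336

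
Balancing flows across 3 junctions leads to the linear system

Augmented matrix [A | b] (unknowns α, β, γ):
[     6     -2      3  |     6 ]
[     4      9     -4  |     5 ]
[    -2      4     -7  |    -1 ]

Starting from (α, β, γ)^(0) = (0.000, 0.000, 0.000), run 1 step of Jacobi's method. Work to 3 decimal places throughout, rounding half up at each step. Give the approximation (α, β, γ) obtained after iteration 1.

(1.000, 0.556, 0.143)

Iteration 1:
  α = (6 - (-2)·0.000 - (3)·0.000) / (6) = 1.000
  β = (5 - (4)·0.000 - (-4)·0.000) / (9) = 0.556
  γ = (-1 - (-2)·0.000 - (4)·0.000) / (-7) = 0.143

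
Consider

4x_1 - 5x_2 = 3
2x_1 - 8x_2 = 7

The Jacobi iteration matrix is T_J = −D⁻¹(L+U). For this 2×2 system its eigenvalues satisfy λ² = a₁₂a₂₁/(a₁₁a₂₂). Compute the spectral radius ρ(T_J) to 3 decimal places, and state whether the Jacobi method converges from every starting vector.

0.559

a₁₂a₂₁/(a₁₁a₂₂) = (-5)·(2) / ((4)·(-8)) = 0.312500
ρ = √|0.312500| = √0.312500 = 0.559
ρ < 1, so Jacobi converges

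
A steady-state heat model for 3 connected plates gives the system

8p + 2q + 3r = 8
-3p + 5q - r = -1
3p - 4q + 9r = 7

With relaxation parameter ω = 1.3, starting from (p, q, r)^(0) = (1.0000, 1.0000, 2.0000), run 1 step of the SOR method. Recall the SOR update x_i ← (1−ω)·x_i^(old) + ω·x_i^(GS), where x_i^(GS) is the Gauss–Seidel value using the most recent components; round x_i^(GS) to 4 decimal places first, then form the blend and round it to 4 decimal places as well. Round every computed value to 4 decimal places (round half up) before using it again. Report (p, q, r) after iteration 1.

Iteration 1:
  p: GS value = (8 - (2)·1.0000 - (3)·2.0000) / (8) = 0.0000;  p ← (1−ω)·1.0000 + ω·0.0000 = -0.3000
  q: GS value = (-1 - (-3)·-0.3000 - (-1)·2.0000) / (5) = 0.0200;  q ← (1−ω)·1.0000 + ω·0.0200 = -0.2740
  r: GS value = (7 - (3)·-0.3000 - (-4)·-0.2740) / (9) = 0.7560;  r ← (1−ω)·2.0000 + ω·0.7560 = 0.3828

(-0.3000, -0.2740, 0.3828)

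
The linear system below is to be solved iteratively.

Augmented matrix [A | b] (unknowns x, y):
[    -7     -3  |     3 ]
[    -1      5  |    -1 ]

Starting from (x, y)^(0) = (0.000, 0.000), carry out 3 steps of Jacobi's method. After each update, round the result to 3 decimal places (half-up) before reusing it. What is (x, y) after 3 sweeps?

Iteration 1:
  x = (3 - (-3)·0.000) / (-7) = -0.429
  y = (-1 - (-1)·0.000) / (5) = -0.200
Iteration 2:
  x = (3 - (-3)·-0.200) / (-7) = -0.343
  y = (-1 - (-1)·-0.429) / (5) = -0.286
Iteration 3:
  x = (3 - (-3)·-0.286) / (-7) = -0.306
  y = (-1 - (-1)·-0.343) / (5) = -0.269

(-0.306, -0.269)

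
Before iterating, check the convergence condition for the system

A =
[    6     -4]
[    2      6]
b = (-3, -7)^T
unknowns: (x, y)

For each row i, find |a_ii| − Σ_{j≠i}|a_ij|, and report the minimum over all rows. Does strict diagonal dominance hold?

row 1: |6| − (4) = 2
row 2: |6| − (2) = 4
minimum over rows = 2 → strictly diagonally dominant (convergence guaranteed)

2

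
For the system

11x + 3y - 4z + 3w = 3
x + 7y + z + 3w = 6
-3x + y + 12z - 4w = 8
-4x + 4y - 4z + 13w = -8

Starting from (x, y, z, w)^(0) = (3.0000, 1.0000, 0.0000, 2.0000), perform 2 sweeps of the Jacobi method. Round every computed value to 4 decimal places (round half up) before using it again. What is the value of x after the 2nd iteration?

Iteration 1:
  x = (3 - (3)·1.0000 - (-4)·0.0000 - (3)·2.0000) / (11) = -0.5455
  y = (6 - (1)·3.0000 - (1)·0.0000 - (3)·2.0000) / (7) = -0.4286
  z = (8 - (-3)·3.0000 - (1)·1.0000 - (-4)·2.0000) / (12) = 2.0000
  w = (-8 - (-4)·3.0000 - (4)·1.0000 - (-4)·0.0000) / (13) = 0.0000
Iteration 2:
  x = (3 - (3)·-0.4286 - (-4)·2.0000 - (3)·0.0000) / (11) = 1.1169
  y = (6 - (1)·-0.5455 - (1)·2.0000 - (3)·0.0000) / (7) = 0.6494
  z = (8 - (-3)·-0.5455 - (1)·-0.4286 - (-4)·0.0000) / (12) = 0.5660
  w = (-8 - (-4)·-0.5455 - (4)·-0.4286 - (-4)·2.0000) / (13) = -0.0360

1.1169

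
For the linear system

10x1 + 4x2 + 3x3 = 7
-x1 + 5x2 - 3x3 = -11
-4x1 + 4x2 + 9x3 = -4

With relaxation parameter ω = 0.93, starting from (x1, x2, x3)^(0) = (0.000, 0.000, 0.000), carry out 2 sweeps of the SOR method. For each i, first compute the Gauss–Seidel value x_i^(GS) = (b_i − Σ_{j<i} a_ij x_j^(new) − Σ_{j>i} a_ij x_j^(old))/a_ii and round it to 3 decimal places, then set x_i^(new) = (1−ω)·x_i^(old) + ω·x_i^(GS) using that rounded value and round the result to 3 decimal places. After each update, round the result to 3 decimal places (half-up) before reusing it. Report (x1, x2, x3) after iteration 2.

Iteration 1:
  x1: GS value = (7 - (4)·0.000 - (3)·0.000) / (10) = 0.700;  x1 ← (1−ω)·0.000 + ω·0.700 = 0.651
  x2: GS value = (-11 - (-1)·0.651 - (-3)·0.000) / (5) = -2.070;  x2 ← (1−ω)·0.000 + ω·-2.070 = -1.925
  x3: GS value = (-4 - (-4)·0.651 - (4)·-1.925) / (9) = 0.700;  x3 ← (1−ω)·0.000 + ω·0.700 = 0.651
Iteration 2:
  x1: GS value = (7 - (4)·-1.925 - (3)·0.651) / (10) = 1.275;  x1 ← (1−ω)·0.651 + ω·1.275 = 1.231
  x2: GS value = (-11 - (-1)·1.231 - (-3)·0.651) / (5) = -1.563;  x2 ← (1−ω)·-1.925 + ω·-1.563 = -1.588
  x3: GS value = (-4 - (-4)·1.231 - (4)·-1.588) / (9) = 0.808;  x3 ← (1−ω)·0.651 + ω·0.808 = 0.797

(1.231, -1.588, 0.797)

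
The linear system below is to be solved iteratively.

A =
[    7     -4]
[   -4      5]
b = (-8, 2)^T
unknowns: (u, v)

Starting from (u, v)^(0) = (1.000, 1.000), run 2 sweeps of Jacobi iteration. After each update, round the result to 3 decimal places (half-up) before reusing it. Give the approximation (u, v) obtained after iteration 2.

(-0.457, -0.057)

Iteration 1:
  u = (-8 - (-4)·1.000) / (7) = -0.571
  v = (2 - (-4)·1.000) / (5) = 1.200
Iteration 2:
  u = (-8 - (-4)·1.200) / (7) = -0.457
  v = (2 - (-4)·-0.571) / (5) = -0.057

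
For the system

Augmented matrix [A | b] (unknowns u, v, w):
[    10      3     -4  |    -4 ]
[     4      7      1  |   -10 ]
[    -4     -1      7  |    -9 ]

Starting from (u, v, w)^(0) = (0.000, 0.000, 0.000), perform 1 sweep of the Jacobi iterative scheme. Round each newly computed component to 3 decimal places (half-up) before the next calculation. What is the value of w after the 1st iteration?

-1.286

Iteration 1:
  u = (-4 - (3)·0.000 - (-4)·0.000) / (10) = -0.400
  v = (-10 - (4)·0.000 - (1)·0.000) / (7) = -1.429
  w = (-9 - (-4)·0.000 - (-1)·0.000) / (7) = -1.286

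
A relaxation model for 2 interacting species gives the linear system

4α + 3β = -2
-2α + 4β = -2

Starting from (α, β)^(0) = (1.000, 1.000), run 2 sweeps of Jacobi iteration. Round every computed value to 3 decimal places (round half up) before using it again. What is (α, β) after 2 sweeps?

(-0.500, -1.125)

Iteration 1:
  α = (-2 - (3)·1.000) / (4) = -1.250
  β = (-2 - (-2)·1.000) / (4) = 0.000
Iteration 2:
  α = (-2 - (3)·0.000) / (4) = -0.500
  β = (-2 - (-2)·-1.250) / (4) = -1.125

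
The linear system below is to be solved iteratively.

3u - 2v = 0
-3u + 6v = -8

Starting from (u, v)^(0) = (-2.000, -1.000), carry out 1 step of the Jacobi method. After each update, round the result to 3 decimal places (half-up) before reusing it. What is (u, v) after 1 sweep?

Iteration 1:
  u = (0 - (-2)·-1.000) / (3) = -0.667
  v = (-8 - (-3)·-2.000) / (6) = -2.333

(-0.667, -2.333)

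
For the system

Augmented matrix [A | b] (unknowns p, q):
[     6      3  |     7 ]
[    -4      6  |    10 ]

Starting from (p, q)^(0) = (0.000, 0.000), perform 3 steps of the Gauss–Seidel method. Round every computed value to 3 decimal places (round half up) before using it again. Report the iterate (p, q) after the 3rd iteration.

Iteration 1:
  p = (7 - (3)·0.000) / (6) = 1.167
  q = (10 - (-4)·1.167) / (6) = 2.445
Iteration 2:
  p = (7 - (3)·2.445) / (6) = -0.056
  q = (10 - (-4)·-0.056) / (6) = 1.629
Iteration 3:
  p = (7 - (3)·1.629) / (6) = 0.352
  q = (10 - (-4)·0.352) / (6) = 1.901

(0.352, 1.901)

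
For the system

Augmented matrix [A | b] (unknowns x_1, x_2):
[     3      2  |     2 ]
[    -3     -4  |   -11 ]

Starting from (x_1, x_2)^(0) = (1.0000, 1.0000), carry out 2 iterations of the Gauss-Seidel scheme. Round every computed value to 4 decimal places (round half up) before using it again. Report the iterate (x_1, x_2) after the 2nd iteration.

Iteration 1:
  x_1 = (2 - (2)·1.0000) / (3) = 0.0000
  x_2 = (-11 - (-3)·0.0000) / (-4) = 2.7500
Iteration 2:
  x_1 = (2 - (2)·2.7500) / (3) = -1.1667
  x_2 = (-11 - (-3)·-1.1667) / (-4) = 3.6250

(-1.1667, 3.6250)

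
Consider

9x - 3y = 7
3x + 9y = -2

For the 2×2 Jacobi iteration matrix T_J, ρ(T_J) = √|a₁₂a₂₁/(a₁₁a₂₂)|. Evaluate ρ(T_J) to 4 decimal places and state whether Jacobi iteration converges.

0.3333

a₁₂a₂₁/(a₁₁a₂₂) = (-3)·(3) / ((9)·(9)) = -0.111111
ρ = √|-0.111111| = √0.111111 = 0.3333
ρ < 1, so Jacobi converges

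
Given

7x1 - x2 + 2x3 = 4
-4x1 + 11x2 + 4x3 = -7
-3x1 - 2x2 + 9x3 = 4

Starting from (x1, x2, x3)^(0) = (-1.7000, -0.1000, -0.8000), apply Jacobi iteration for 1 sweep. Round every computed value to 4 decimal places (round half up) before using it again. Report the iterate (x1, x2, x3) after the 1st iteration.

(0.7857, -0.9636, -0.1444)

Iteration 1:
  x1 = (4 - (-1)·-0.1000 - (2)·-0.8000) / (7) = 0.7857
  x2 = (-7 - (-4)·-1.7000 - (4)·-0.8000) / (11) = -0.9636
  x3 = (4 - (-3)·-1.7000 - (-2)·-0.1000) / (9) = -0.1444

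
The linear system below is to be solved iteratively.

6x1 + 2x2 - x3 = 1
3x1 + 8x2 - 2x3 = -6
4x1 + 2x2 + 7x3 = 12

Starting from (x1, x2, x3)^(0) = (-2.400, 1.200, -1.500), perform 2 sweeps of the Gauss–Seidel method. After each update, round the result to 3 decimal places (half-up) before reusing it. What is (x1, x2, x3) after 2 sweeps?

Iteration 1:
  x1 = (1 - (2)·1.200 - (-1)·-1.500) / (6) = -0.483
  x2 = (-6 - (3)·-0.483 - (-2)·-1.500) / (8) = -0.944
  x3 = (12 - (4)·-0.483 - (2)·-0.944) / (7) = 2.260
Iteration 2:
  x1 = (1 - (2)·-0.944 - (-1)·2.260) / (6) = 0.858
  x2 = (-6 - (3)·0.858 - (-2)·2.260) / (8) = -0.507
  x3 = (12 - (4)·0.858 - (2)·-0.507) / (7) = 1.369

(0.858, -0.507, 1.369)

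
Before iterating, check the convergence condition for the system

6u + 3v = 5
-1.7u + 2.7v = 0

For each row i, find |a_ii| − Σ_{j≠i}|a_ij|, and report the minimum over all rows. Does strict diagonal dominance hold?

1

row 1: |6| − (3) = 3
row 2: |2.7| − (1.7) = 1
minimum over rows = 1 → strictly diagonally dominant (convergence guaranteed)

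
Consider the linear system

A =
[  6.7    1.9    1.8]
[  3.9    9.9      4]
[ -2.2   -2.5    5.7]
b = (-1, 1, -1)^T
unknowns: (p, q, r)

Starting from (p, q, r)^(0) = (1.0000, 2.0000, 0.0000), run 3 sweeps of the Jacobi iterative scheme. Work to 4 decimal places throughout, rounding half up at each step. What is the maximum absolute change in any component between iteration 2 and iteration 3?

Iteration 1:
  p = (-1 - (1.9)·2.0000 - (1.8)·0.0000) / (6.7) = -0.7164
  q = (1 - (3.9)·1.0000 - (4)·0.0000) / (9.9) = -0.2929
  r = (-1 - (-2.2)·1.0000 - (-2.5)·2.0000) / (5.7) = 1.0877
Iteration 2:
  p = (-1 - (1.9)·-0.2929 - (1.8)·1.0877) / (6.7) = -0.3584
  q = (1 - (3.9)·-0.7164 - (4)·1.0877) / (9.9) = -0.0562
  r = (-1 - (-2.2)·-0.7164 - (-2.5)·-0.2929) / (5.7) = -0.5804
Iteration 3:
  p = (-1 - (1.9)·-0.0562 - (1.8)·-0.5804) / (6.7) = 0.0226
  q = (1 - (3.9)·-0.3584 - (4)·-0.5804) / (9.9) = 0.4767
  r = (-1 - (-2.2)·-0.3584 - (-2.5)·-0.0562) / (5.7) = -0.3384
Change: (0.3810, 0.5329, 0.2420) → max |·| = 0.5329

0.5329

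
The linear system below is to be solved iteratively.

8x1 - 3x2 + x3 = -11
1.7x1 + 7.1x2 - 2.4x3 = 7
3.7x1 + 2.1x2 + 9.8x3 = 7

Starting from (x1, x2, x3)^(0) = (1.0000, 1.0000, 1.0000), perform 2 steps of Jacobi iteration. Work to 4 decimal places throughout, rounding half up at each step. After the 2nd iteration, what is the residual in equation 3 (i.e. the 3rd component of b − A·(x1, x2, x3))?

-0.9684

Iteration 1:
  x1 = (-11 - (-3)·1.0000 - (1)·1.0000) / (8) = -1.1250
  x2 = (7 - (1.7)·1.0000 - (-2.4)·1.0000) / (7.1) = 1.0845
  x3 = (7 - (3.7)·1.0000 - (2.1)·1.0000) / (9.8) = 0.1224
Iteration 2:
  x1 = (-11 - (-3)·1.0845 - (1)·0.1224) / (8) = -0.9836
  x2 = (7 - (1.7)·-1.1250 - (-2.4)·0.1224) / (7.1) = 1.2967
  x3 = (7 - (3.7)·-1.1250 - (2.1)·1.0845) / (9.8) = 0.9066
Residual b − A·x = (-0.1477, 1.6414, -0.9684)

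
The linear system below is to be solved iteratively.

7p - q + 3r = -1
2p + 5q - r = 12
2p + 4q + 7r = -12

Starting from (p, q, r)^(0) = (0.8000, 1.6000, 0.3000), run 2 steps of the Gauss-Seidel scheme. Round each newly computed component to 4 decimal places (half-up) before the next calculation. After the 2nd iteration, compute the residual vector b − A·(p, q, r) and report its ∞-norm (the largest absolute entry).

Iteration 1:
  p = (-1 - (-1)·1.6000 - (3)·0.3000) / (7) = -0.0429
  q = (12 - (2)·-0.0429 - (-1)·0.3000) / (5) = 2.4772
  r = (-12 - (2)·-0.0429 - (4)·2.4772) / (7) = -3.1176
Iteration 2:
  p = (-1 - (-1)·2.4772 - (3)·-3.1176) / (7) = 1.5471
  q = (12 - (2)·1.5471 - (-1)·-3.1176) / (5) = 1.1576
  r = (-12 - (2)·1.5471 - (4)·1.1576) / (7) = -2.8178
Residual b − A·x = (-2.2187, 0.3000, 0.0000); ∞-norm = 2.2187

2.2187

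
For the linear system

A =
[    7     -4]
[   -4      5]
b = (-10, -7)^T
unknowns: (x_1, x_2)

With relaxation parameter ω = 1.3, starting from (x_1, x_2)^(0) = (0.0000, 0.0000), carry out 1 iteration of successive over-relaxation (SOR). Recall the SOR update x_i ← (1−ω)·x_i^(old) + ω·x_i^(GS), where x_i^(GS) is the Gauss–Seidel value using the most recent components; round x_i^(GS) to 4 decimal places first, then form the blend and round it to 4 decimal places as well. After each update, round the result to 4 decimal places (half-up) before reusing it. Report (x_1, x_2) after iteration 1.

Iteration 1:
  x_1: GS value = (-10 - (-4)·0.0000) / (7) = -1.4286;  x_1 ← (1−ω)·0.0000 + ω·-1.4286 = -1.8572
  x_2: GS value = (-7 - (-4)·-1.8572) / (5) = -2.8858;  x_2 ← (1−ω)·0.0000 + ω·-2.8858 = -3.7515

(-1.8572, -3.7515)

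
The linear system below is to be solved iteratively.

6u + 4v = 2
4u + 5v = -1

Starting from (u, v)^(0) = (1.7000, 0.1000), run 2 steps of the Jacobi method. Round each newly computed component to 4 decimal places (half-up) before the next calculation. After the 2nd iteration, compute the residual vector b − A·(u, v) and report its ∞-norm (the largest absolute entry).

Iteration 1:
  u = (2 - (4)·0.1000) / (6) = 0.2667
  v = (-1 - (4)·1.7000) / (5) = -1.5600
Iteration 2:
  u = (2 - (4)·-1.5600) / (6) = 1.3733
  v = (-1 - (4)·0.2667) / (5) = -0.4134
Residual b − A·x = (-4.5862, -4.4262); ∞-norm = 4.5862

4.5862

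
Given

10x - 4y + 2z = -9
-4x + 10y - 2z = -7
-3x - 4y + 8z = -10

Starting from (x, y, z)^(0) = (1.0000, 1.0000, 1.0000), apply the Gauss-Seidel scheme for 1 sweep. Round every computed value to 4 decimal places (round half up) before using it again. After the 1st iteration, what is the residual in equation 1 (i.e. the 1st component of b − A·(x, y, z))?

-1.3150

Iteration 1:
  x = (-9 - (-4)·1.0000 - (2)·1.0000) / (10) = -0.7000
  y = (-7 - (-4)·-0.7000 - (-2)·1.0000) / (10) = -0.7800
  z = (-10 - (-3)·-0.7000 - (-4)·-0.7800) / (8) = -1.9025
Residual b − A·x = (-1.3150, -5.8050, 0.0000)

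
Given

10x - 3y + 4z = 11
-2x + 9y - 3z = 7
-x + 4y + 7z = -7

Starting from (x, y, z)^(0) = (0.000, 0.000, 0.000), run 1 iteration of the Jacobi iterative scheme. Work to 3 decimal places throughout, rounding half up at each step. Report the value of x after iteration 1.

Iteration 1:
  x = (11 - (-3)·0.000 - (4)·0.000) / (10) = 1.100
  y = (7 - (-2)·0.000 - (-3)·0.000) / (9) = 0.778
  z = (-7 - (-1)·0.000 - (4)·0.000) / (7) = -1.000

1.100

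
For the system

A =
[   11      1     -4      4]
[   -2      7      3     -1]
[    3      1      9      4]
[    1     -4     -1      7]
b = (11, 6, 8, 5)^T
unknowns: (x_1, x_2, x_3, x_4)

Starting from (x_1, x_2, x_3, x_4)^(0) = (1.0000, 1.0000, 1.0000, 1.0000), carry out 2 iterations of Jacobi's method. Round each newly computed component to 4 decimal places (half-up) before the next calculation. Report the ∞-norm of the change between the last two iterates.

0.4545

Iteration 1:
  x_1 = (11 - (1)·1.0000 - (-4)·1.0000 - (4)·1.0000) / (11) = 0.9091
  x_2 = (6 - (-2)·1.0000 - (3)·1.0000 - (-1)·1.0000) / (7) = 0.8571
  x_3 = (8 - (3)·1.0000 - (1)·1.0000 - (4)·1.0000) / (9) = 0.0000
  x_4 = (5 - (1)·1.0000 - (-4)·1.0000 - (-1)·1.0000) / (7) = 1.2857
Iteration 2:
  x_1 = (11 - (1)·0.8571 - (-4)·0.0000 - (4)·1.2857) / (11) = 0.4546
  x_2 = (6 - (-2)·0.9091 - (3)·0.0000 - (-1)·1.2857) / (7) = 1.3006
  x_3 = (8 - (3)·0.9091 - (1)·0.8571 - (4)·1.2857) / (9) = -0.0808
  x_4 = (5 - (1)·0.9091 - (-4)·0.8571 - (-1)·0.0000) / (7) = 1.0742
Change: (-0.4545, 0.4435, -0.0808, -0.2115) → max |·| = 0.4545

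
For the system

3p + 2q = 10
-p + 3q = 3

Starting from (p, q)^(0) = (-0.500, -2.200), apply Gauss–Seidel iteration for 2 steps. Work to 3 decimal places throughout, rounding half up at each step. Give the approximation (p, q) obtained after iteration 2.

Iteration 1:
  p = (10 - (2)·-2.200) / (3) = 4.800
  q = (3 - (-1)·4.800) / (3) = 2.600
Iteration 2:
  p = (10 - (2)·2.600) / (3) = 1.600
  q = (3 - (-1)·1.600) / (3) = 1.533

(1.600, 1.533)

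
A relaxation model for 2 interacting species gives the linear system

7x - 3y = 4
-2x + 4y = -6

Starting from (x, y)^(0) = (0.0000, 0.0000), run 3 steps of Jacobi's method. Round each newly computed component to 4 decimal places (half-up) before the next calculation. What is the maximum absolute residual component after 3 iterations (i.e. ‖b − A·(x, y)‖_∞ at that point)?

Iteration 1:
  x = (4 - (-3)·0.0000) / (7) = 0.5714
  y = (-6 - (-2)·0.0000) / (4) = -1.5000
Iteration 2:
  x = (4 - (-3)·-1.5000) / (7) = -0.0714
  y = (-6 - (-2)·0.5714) / (4) = -1.2143
Iteration 3:
  x = (4 - (-3)·-1.2143) / (7) = 0.0510
  y = (-6 - (-2)·-0.0714) / (4) = -1.5357
Residual b − A·x = (-0.9641, 0.2448); ∞-norm = 0.9641

0.9641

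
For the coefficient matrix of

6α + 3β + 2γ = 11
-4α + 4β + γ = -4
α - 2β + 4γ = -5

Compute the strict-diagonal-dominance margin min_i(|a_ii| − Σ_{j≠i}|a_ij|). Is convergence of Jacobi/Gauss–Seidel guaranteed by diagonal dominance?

-1

row 1: |6| − (3+2) = 1
row 2: |4| − (4+1) = -1
row 3: |4| − (1+2) = 1
minimum over rows = -1 → not strictly diagonally dominant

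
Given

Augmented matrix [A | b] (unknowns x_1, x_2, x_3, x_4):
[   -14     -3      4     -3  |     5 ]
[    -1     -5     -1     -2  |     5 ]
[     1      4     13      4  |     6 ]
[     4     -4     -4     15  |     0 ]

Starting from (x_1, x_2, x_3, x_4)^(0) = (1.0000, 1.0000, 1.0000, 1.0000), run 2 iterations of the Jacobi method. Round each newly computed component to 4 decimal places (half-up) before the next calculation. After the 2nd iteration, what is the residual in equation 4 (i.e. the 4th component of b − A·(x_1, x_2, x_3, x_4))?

6.5462

Iteration 1:
  x_1 = (5 - (-3)·1.0000 - (4)·1.0000 - (-3)·1.0000) / (-14) = -0.5000
  x_2 = (5 - (-1)·1.0000 - (-1)·1.0000 - (-2)·1.0000) / (-5) = -1.8000
  x_3 = (6 - (1)·1.0000 - (4)·1.0000 - (4)·1.0000) / (13) = -0.2308
  x_4 = (0 - (4)·1.0000 - (-4)·1.0000 - (-4)·1.0000) / (15) = 0.2667
Iteration 2:
  x_1 = (5 - (-3)·-1.8000 - (4)·-0.2308 - (-3)·0.2667) / (-14) = -0.0945
  x_2 = (5 - (-1)·-0.5000 - (-1)·-0.2308 - (-2)·0.2667) / (-5) = -0.9605
  x_3 = (6 - (1)·-0.5000 - (4)·-1.8000 - (4)·0.2667) / (13) = 0.9718
  x_4 = (0 - (4)·-0.5000 - (-4)·-1.8000 - (-4)·-0.2308) / (15) = -0.4082
Residual b − A·x = (-4.3163, 0.2584, -1.0641, 6.5462)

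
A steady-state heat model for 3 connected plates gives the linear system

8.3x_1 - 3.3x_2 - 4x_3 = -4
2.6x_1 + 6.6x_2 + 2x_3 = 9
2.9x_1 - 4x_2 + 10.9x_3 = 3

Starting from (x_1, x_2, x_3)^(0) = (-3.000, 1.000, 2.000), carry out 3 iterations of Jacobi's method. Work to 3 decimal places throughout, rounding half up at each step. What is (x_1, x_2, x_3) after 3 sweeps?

(0.112, 0.748, 0.227)

Iteration 1:
  x_1 = (-4 - (-3.3)·1.000 - (-4)·2.000) / (8.3) = 0.880
  x_2 = (9 - (2.6)·-3.000 - (2)·2.000) / (6.6) = 1.939
  x_3 = (3 - (2.9)·-3.000 - (-4)·1.000) / (10.9) = 1.440
Iteration 2:
  x_1 = (-4 - (-3.3)·1.939 - (-4)·1.440) / (8.3) = 0.983
  x_2 = (9 - (2.6)·0.880 - (2)·1.440) / (6.6) = 0.581
  x_3 = (3 - (2.9)·0.880 - (-4)·1.939) / (10.9) = 0.753
Iteration 3:
  x_1 = (-4 - (-3.3)·0.581 - (-4)·0.753) / (8.3) = 0.112
  x_2 = (9 - (2.6)·0.983 - (2)·0.753) / (6.6) = 0.748
  x_3 = (3 - (2.9)·0.983 - (-4)·0.581) / (10.9) = 0.227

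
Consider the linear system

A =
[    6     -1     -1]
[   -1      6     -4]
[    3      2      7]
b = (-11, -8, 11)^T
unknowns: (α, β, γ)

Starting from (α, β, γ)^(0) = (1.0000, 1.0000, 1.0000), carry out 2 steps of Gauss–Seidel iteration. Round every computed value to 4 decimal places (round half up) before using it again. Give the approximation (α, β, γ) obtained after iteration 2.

Iteration 1:
  α = (-11 - (-1)·1.0000 - (-1)·1.0000) / (6) = -1.5000
  β = (-8 - (-1)·-1.5000 - (-4)·1.0000) / (6) = -0.9167
  γ = (11 - (3)·-1.5000 - (2)·-0.9167) / (7) = 2.4762
Iteration 2:
  α = (-11 - (-1)·-0.9167 - (-1)·2.4762) / (6) = -1.5734
  β = (-8 - (-1)·-1.5734 - (-4)·2.4762) / (6) = 0.0552
  γ = (11 - (3)·-1.5734 - (2)·0.0552) / (7) = 2.2300

(-1.5734, 0.0552, 2.2300)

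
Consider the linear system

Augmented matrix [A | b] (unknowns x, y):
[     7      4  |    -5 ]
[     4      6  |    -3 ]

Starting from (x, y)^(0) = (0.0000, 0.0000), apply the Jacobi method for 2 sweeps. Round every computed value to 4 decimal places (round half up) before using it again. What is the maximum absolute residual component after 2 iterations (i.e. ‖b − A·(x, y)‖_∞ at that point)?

Iteration 1:
  x = (-5 - (4)·0.0000) / (7) = -0.7143
  y = (-3 - (4)·0.0000) / (6) = -0.5000
Iteration 2:
  x = (-5 - (4)·-0.5000) / (7) = -0.4286
  y = (-3 - (4)·-0.7143) / (6) = -0.0238
Residual b − A·x = (-1.9046, -1.1428); ∞-norm = 1.9046

1.9046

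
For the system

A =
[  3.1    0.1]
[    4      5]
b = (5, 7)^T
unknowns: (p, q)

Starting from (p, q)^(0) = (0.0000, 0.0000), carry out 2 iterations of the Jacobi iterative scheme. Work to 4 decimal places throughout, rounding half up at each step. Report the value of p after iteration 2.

1.5677

Iteration 1:
  p = (5 - (0.1)·0.0000) / (3.1) = 1.6129
  q = (7 - (4)·0.0000) / (5) = 1.4000
Iteration 2:
  p = (5 - (0.1)·1.4000) / (3.1) = 1.5677
  q = (7 - (4)·1.6129) / (5) = 0.1097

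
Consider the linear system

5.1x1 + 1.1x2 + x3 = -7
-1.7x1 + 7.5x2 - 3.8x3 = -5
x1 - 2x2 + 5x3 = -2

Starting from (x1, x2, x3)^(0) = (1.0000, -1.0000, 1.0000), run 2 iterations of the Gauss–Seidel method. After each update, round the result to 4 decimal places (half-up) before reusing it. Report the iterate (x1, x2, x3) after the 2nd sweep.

(-1.2099, -1.1011, -0.5985)

Iteration 1:
  x1 = (-7 - (1.1)·-1.0000 - (1)·1.0000) / (5.1) = -1.3529
  x2 = (-5 - (-1.7)·-1.3529 - (-3.8)·1.0000) / (7.5) = -0.4667
  x3 = (-2 - (1)·-1.3529 - (-2)·-0.4667) / (5) = -0.3161
Iteration 2:
  x1 = (-7 - (1.1)·-0.4667 - (1)·-0.3161) / (5.1) = -1.2099
  x2 = (-5 - (-1.7)·-1.2099 - (-3.8)·-0.3161) / (7.5) = -1.1011
  x3 = (-2 - (1)·-1.2099 - (-2)·-1.1011) / (5) = -0.5985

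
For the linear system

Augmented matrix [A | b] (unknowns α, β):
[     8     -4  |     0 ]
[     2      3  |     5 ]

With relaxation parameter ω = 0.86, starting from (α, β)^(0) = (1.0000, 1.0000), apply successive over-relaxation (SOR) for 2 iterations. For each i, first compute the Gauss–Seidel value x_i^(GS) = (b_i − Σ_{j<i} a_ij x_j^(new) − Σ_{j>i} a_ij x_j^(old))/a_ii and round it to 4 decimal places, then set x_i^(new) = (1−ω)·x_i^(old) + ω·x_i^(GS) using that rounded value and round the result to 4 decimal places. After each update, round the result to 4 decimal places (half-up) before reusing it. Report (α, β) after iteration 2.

Iteration 1:
  α: GS value = (0 - (-4)·1.0000) / (8) = 0.5000;  α ← (1−ω)·1.0000 + ω·0.5000 = 0.5700
  β: GS value = (5 - (2)·0.5700) / (3) = 1.2867;  β ← (1−ω)·1.0000 + ω·1.2867 = 1.2466
Iteration 2:
  α: GS value = (0 - (-4)·1.2466) / (8) = 0.6233;  α ← (1−ω)·0.5700 + ω·0.6233 = 0.6158
  β: GS value = (5 - (2)·0.6158) / (3) = 1.2561;  β ← (1−ω)·1.2466 + ω·1.2561 = 1.2548

(0.6158, 1.2548)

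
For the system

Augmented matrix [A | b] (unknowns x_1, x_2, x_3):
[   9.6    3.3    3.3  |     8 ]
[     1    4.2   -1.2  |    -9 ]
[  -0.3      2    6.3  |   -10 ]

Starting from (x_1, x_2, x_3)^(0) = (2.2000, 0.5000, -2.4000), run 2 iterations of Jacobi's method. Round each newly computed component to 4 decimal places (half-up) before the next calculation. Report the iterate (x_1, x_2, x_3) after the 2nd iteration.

Iteration 1:
  x_1 = (8 - (3.3)·0.5000 - (3.3)·-2.4000) / (9.6) = 1.4865
  x_2 = (-9 - (1)·2.2000 - (-1.2)·-2.4000) / (4.2) = -3.3524
  x_3 = (-10 - (-0.3)·2.2000 - (2)·0.5000) / (6.3) = -1.6413
Iteration 2:
  x_1 = (8 - (3.3)·-3.3524 - (3.3)·-1.6413) / (9.6) = 2.5499
  x_2 = (-9 - (1)·1.4865 - (-1.2)·-1.6413) / (4.2) = -2.9657
  x_3 = (-10 - (-0.3)·1.4865 - (2)·-3.3524) / (6.3) = -0.4523

(2.5499, -2.9657, -0.4523)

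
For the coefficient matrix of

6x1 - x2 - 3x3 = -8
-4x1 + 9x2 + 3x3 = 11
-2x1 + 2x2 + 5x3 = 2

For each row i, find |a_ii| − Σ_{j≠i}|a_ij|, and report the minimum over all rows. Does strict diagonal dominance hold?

1

row 1: |6| − (1+3) = 2
row 2: |9| − (4+3) = 2
row 3: |5| − (2+2) = 1
minimum over rows = 1 → strictly diagonally dominant (convergence guaranteed)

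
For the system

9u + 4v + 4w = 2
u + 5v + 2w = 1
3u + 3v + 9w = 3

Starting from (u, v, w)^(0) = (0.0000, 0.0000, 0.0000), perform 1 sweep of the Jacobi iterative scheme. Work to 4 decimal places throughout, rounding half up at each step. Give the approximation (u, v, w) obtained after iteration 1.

(0.2222, 0.2000, 0.3333)

Iteration 1:
  u = (2 - (4)·0.0000 - (4)·0.0000) / (9) = 0.2222
  v = (1 - (1)·0.0000 - (2)·0.0000) / (5) = 0.2000
  w = (3 - (3)·0.0000 - (3)·0.0000) / (9) = 0.3333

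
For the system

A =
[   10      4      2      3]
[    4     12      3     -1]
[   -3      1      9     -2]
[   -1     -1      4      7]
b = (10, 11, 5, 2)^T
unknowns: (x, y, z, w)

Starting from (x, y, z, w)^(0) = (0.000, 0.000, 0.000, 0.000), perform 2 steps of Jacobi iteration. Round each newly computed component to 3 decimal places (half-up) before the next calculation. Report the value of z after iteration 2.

0.851

Iteration 1:
  x = (10 - (4)·0.000 - (2)·0.000 - (3)·0.000) / (10) = 1.000
  y = (11 - (4)·0.000 - (3)·0.000 - (-1)·0.000) / (12) = 0.917
  z = (5 - (-3)·0.000 - (1)·0.000 - (-2)·0.000) / (9) = 0.556
  w = (2 - (-1)·0.000 - (-1)·0.000 - (4)·0.000) / (7) = 0.286
Iteration 2:
  x = (10 - (4)·0.917 - (2)·0.556 - (3)·0.286) / (10) = 0.436
  y = (11 - (4)·1.000 - (3)·0.556 - (-1)·0.286) / (12) = 0.468
  z = (5 - (-3)·1.000 - (1)·0.917 - (-2)·0.286) / (9) = 0.851
  w = (2 - (-1)·1.000 - (-1)·0.917 - (4)·0.556) / (7) = 0.242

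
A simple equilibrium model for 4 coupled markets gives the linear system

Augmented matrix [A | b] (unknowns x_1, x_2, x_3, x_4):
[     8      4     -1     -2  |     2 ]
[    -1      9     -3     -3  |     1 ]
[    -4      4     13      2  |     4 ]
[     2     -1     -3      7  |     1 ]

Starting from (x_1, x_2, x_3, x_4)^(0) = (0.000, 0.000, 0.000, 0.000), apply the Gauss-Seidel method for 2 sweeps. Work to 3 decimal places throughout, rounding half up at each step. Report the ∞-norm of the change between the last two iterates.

Iteration 1:
  x_1 = (2 - (4)·0.000 - (-1)·0.000 - (-2)·0.000) / (8) = 0.250
  x_2 = (1 - (-1)·0.250 - (-3)·0.000 - (-3)·0.000) / (9) = 0.139
  x_3 = (4 - (-4)·0.250 - (4)·0.139 - (2)·0.000) / (13) = 0.342
  x_4 = (1 - (2)·0.250 - (-1)·0.139 - (-3)·0.342) / (7) = 0.238
Iteration 2:
  x_1 = (2 - (4)·0.139 - (-1)·0.342 - (-2)·0.238) / (8) = 0.283
  x_2 = (1 - (-1)·0.283 - (-3)·0.342 - (-3)·0.238) / (9) = 0.336
  x_3 = (4 - (-4)·0.283 - (4)·0.336 - (2)·0.238) / (13) = 0.255
  x_4 = (1 - (2)·0.283 - (-1)·0.336 - (-3)·0.255) / (7) = 0.219
Change: (0.033, 0.197, -0.087, -0.019) → max |·| = 0.197

0.197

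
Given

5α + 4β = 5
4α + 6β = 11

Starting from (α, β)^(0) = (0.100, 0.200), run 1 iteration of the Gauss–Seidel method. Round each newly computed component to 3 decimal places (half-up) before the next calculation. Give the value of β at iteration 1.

1.273

Iteration 1:
  α = (5 - (4)·0.200) / (5) = 0.840
  β = (11 - (4)·0.840) / (6) = 1.273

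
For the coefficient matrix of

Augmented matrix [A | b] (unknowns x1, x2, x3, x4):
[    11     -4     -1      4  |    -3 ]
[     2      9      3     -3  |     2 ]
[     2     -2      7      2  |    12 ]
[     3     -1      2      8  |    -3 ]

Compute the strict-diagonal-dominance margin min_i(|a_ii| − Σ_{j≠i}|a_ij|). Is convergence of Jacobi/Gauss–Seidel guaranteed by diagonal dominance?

1

row 1: |11| − (4+1+4) = 2
row 2: |9| − (2+3+3) = 1
row 3: |7| − (2+2+2) = 1
row 4: |8| − (3+1+2) = 2
minimum over rows = 1 → strictly diagonally dominant (convergence guaranteed)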